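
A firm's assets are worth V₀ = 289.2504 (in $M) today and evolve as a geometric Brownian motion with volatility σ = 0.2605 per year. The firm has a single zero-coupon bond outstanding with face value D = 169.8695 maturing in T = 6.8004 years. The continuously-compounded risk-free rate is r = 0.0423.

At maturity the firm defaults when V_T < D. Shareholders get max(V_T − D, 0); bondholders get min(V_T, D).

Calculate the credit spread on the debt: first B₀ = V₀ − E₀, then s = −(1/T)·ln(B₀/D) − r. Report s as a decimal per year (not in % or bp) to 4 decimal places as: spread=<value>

Apply the equity-as-call identities (strike 169.8695, horizon 6.8004 years):
d₁ = [ln(V₀/D) + (r + σ²/2)T] / (σ√T)
   = [ln(289.2504/169.8695) + (0.0423 + 0.5·0.2605²)·6.8004] / (0.2605·√6.8004)
   = [0.532262 + 0.518395] / 0.679321 = 1.546629
d₂ = d₁ − σ√T = 1.546629 − 0.679321 = 0.867308
N(d₁) = 0.939024,  N(d₂) = 0.807113,  e^(−rT) = 0.750019
E₀ = V₀·N(d₁) − D·e^(−rT)·N(d₂)
   = 289.2504·0.939024 − 169.8695·0.750019·0.807113 = 168.782413
B₀ = V₀ − E₀ = 289.2504 − 168.782413 = 120.467987
spread = −(1/T)·ln(B₀/D) − r = −(1/6.8004)·ln(120.467987/169.8695) − 0.0423 = 0.00823327

spread=0.0082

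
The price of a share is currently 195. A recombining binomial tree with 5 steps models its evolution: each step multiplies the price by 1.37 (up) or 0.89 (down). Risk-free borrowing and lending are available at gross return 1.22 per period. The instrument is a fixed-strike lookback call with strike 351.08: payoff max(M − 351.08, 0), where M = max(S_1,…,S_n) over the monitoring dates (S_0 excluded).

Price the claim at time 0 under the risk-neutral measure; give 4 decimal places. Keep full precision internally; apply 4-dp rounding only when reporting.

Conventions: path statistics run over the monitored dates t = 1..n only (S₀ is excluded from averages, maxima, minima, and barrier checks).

price = 77.5444

Risk-neutral up-probability p* = (R−d)/(u−d) = (1.22−0.89)/(1.37−0.89) = 0.6875; the claim prices as the p*-weighted sum of path payoffs discounted by R^5.
Enumerate all 2^5 = 32 price paths (U = up ×1.37, D = down ×0.89); each path with k up-moves has probability p*^k·(1−p*)^(5−k).
DDDDD: M=173.5500, payoff=0.0000, prob=0.002980
UDDDD: M=267.1500, payoff=0.0000, prob=0.006557
DUDDD: M=237.7635, payoff=0.0000, prob=0.006557
UUDDD: M=365.9955, payoff=14.9155, prob=0.014424
DDUDD: M=211.6095, payoff=0.0000, prob=0.006557
UDUDD: M=325.7360, payoff=0.0000, prob=0.014424
DUUDD: M=325.7360, payoff=0.0000, prob=0.014424
UUUDD: M=501.4138, payoff=150.3338, prob=0.031734
DDDUD: M=188.3325, payoff=0.0000, prob=0.006557
UDDUD: M=289.9050, payoff=0.0000, prob=0.014424
DUDUD: M=289.9050, payoff=0.0000, prob=0.014424
UUDUD: M=446.2583, payoff=95.1783, prob=0.031734
DDUUD: M=289.9050, payoff=0.0000, prob=0.014424
UDUUD: M=446.2583, payoff=95.1783, prob=0.031734
DUUUD: M=446.2583, payoff=95.1783, prob=0.031734
UUUUD: M=686.9370, payoff=335.8570, prob=0.069814
DDDDU: M=173.5500, payoff=0.0000, prob=0.006557
UDDDU: M=267.1500, payoff=0.0000, prob=0.014424
DUDDU: M=258.0155, payoff=0.0000, prob=0.014424
UUDDU: M=397.1699, payoff=46.0899, prob=0.031734
DDUDU: M=258.0155, payoff=0.0000, prob=0.014424
UDUDU: M=397.1699, payoff=46.0899, prob=0.031734
DUUDU: M=397.1699, payoff=46.0899, prob=0.031734
UUUDU: M=611.3739, payoff=260.2939, prob=0.069814
DDDUU: M=258.0155, payoff=0.0000, prob=0.014424
UDDUU: M=397.1699, payoff=46.0899, prob=0.031734
DUDUU: M=397.1699, payoff=46.0899, prob=0.031734
UUDUU: M=611.3739, payoff=260.2939, prob=0.069814
DDUUU: M=397.1699, payoff=46.0899, prob=0.031734
UDUUU: M=611.3739, payoff=260.2939, prob=0.069814
DUUUU: M=611.3739, payoff=260.2939, prob=0.069814
UUUUU: M=941.1036, payoff=590.0236, prob=0.153590
Price = Σ prob·payoff / R^5 = 209.579982 / 2.702708 = 77.5444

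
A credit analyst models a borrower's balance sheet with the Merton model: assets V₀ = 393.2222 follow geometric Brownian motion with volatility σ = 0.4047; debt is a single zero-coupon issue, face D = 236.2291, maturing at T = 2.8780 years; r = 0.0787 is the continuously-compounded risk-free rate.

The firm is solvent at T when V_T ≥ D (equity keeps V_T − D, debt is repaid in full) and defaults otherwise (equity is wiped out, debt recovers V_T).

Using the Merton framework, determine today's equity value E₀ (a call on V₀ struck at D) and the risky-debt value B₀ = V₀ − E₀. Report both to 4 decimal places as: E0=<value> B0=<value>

Apply the equity-as-call identities (strike 236.2291, horizon 2.8780 years):
d₁ = [ln(V₀/D) + (r + σ²/2)T] / (σ√T)
   = [ln(393.2222/236.2291) + (0.0787 + 0.5·0.4047²)·2.8780] / (0.4047·√2.8780)
   = [0.509573 + 0.462181] / 0.686560 = 1.415395
d₂ = d₁ − σ√T = 1.415395 − 0.686560 = 0.728835
N(d₁) = 0.921524,  N(d₂) = 0.766949,  e^(−rT) = 0.797320
E₀ = V₀·N(d₁) − D·e^(−rT)·N(d₂)
   = 393.2222·0.921524 − 236.2291·0.797320·0.766949 = 217.908550
B₀ = V₀ − E₀ = 393.2222 − 217.908550 = 175.313650

E0=217.9085 B0=175.3137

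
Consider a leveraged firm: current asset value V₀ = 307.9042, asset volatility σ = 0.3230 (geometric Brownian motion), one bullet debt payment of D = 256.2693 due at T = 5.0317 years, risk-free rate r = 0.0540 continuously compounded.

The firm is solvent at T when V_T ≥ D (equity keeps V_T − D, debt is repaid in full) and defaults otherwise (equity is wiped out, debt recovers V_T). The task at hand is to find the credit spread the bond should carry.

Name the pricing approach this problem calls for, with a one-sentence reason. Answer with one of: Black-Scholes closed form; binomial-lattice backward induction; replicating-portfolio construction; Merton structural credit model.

framework: Merton structural credit model

Key observation: the data describe a firm's assets (V₀ = 307.9042, GBM) and a single zero-coupon debt of face 256.2693, so credit quantities follow from equity-as-call in the structural model.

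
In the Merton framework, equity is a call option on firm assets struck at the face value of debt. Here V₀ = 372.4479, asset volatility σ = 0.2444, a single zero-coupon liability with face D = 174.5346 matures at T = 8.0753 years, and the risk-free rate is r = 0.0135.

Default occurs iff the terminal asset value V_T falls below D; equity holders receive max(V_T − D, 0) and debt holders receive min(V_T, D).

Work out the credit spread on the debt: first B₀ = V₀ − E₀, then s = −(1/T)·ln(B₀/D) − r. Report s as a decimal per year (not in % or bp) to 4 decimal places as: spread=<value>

With assets at 372.4479 and a single debt payment of 174.5346 at 8.0753 years:
d₁ = [ln(V₀/D) + (r + σ²/2)T] / (σ√T)
   = [ln(372.4479/174.5346) + (0.0135 + 0.5·0.2444²)·8.0753] / (0.2444·√8.0753)
   = [0.757974 + 0.350191] / 0.694513 = 1.595600
d₂ = d₁ − σ√T = 1.595600 − 0.694513 = 0.901086
N(d₁) = 0.944711,  N(d₂) = 0.816229,  e^(−rT) = 0.896716
E₀ = V₀·N(d₁) − D·e^(−rT)·N(d₂)
   = 372.4479·0.944711 − 174.5346·0.896716·0.816229 = 224.109337
B₀ = V₀ − E₀ = 372.4479 − 224.109337 = 148.338563
spread = −(1/T)·ln(B₀/D) − r = −(1/8.0753)·ln(148.338563/174.5346) − 0.0135 = 0.00663866

spread=0.0066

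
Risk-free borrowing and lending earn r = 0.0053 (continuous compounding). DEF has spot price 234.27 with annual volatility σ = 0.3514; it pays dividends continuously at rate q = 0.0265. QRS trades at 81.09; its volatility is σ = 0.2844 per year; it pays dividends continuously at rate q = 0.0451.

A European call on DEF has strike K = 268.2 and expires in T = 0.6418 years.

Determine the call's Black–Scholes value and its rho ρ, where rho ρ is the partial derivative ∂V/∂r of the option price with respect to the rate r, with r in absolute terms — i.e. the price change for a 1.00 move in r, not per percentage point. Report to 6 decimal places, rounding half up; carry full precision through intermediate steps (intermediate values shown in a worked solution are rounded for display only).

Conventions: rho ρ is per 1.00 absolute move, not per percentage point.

price = 13.137717
ρ = 43.155943

σ√T = 0.3514·√0.6418 = 0.281515
d₁ = (ln(S/K) + (r−q+σ²/2)T) / (σ√T) = (ln(234.27/268.2) + (0.0053−0.0265+0.3514²/2)·0.6418) / 0.281515 = (-0.135259 + 0.026019) / 0.281515 = -0.388041
d₂ = d₁ − σ√T = -0.388041 − 0.281515 = -0.669556
e^{−rT} = 0.996604
e^{−qT} = 0.983136
N(d₁) = 0.348993,  N(d₂) = 0.251570
Call price V = S·e^{−qT}·N(d₁) − K·e^{−rT}·N(d₂) = 80.379759 − 67.242043 = 13.137717
ρ = K·T·e^{−rT}·N(d₂) = 43.155943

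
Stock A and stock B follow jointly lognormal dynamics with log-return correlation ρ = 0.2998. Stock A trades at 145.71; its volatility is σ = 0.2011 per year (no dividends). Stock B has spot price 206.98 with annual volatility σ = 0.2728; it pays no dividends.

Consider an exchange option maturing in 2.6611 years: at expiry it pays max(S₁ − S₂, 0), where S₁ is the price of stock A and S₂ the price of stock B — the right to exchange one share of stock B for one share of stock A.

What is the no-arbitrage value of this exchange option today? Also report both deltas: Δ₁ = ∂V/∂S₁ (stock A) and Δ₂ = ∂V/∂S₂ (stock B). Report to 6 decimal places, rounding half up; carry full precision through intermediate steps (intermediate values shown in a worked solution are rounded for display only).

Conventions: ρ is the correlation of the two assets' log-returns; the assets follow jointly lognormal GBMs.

σ_eff = √(σ₁² + σ₂² − 2ρσ₁σ₂) = √(0.2011² + 0.2728² − 2·0.2998·0.2011·0.2728) = 0.286299
d₁ = (ln(S₁/S₂) + (q₂ − q₁ + σ_eff²/2)T) / (σ_eff√T) = (ln(145.71/206.98) + (0.0 − 0.0 + 0.040983)·2.6611) / 0.467036 = -0.518039
d₂ = d₁ − σ_eff√T = -0.518039 − 0.467036 = -0.985075
N(d₁) = 0.302215,  N(d₂) = 0.162294
V = S₁·e^{−q₁T}·N(d₁) − S₂·e^{−q₂T}·N(d₂) = 44.035819 − 33.591547 = 10.444271
Key observation: r never enters — measured in units of stock B, the claim is a call on S₁/S₂ struck at 1, so only the dividend yields and σ_eff matter.
Δ₁ = e^{−q₁T}·N(d₁) = 0.302215;  Δ₂ = −e^{−q₂T}·N(d₂) = -0.162294

exchange price = 10.444271
Δ1 = 0.302215
Δ2 = -0.162294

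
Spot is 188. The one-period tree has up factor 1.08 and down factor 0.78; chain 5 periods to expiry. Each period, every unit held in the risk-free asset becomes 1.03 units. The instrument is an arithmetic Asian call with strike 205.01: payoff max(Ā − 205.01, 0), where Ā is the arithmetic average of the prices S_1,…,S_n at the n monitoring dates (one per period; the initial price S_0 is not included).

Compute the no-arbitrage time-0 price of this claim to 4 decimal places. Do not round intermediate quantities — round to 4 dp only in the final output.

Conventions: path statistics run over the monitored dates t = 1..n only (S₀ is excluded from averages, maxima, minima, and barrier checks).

price = 13.0099

With p* = (R−d)/(u−d) = 0.8333, sum probability × payoff across the paths and divide by R^5.
Enumerate all 2^5 = 32 price paths (U = up ×1.08, D = down ×0.78); each path with k up-moves has probability p*^k·(1−p*)^(5−k).
DDDDD: Ā=94.8204, payoff=0.0000, prob=0.000129
UDDDD: Ā=131.2898, payoff=0.0000, prob=0.000643
DUDDD: Ā=120.0098, payoff=0.0000, prob=0.000643
UUDDD: Ā=166.1675, payoff=0.0000, prob=0.003215
DDUDD: Ā=111.2114, payoff=0.0000, prob=0.000643
UDUDD: Ā=153.9851, payoff=0.0000, prob=0.003215
DUUDD: Ā=142.7051, payoff=0.0000, prob=0.003215
UUUDD: Ā=197.5916, payoff=0.0000, prob=0.016075
DDDUD: Ā=104.3487, payoff=0.0000, prob=0.000643
UDDUD: Ā=144.4828, payoff=0.0000, prob=0.003215
DUDUD: Ā=133.2028, payoff=0.0000, prob=0.003215
UUDUD: Ā=184.4346, payoff=0.0000, prob=0.016075
DDUUD: Ā=124.4044, payoff=0.0000, prob=0.003215
UDUUD: Ā=172.2522, payoff=0.0000, prob=0.016075
DUUUD: Ā=160.9722, payoff=0.0000, prob=0.016075
UUUUD: Ā=222.8846, payoff=17.8746, prob=0.080376
DDDDU: Ā=98.9957, payoff=0.0000, prob=0.000643
UDDDU: Ā=137.0710, payoff=0.0000, prob=0.003215
DUDDU: Ā=125.7910, payoff=0.0000, prob=0.003215
UUDDU: Ā=174.1722, payoff=0.0000, prob=0.016075
DDUDU: Ā=116.9926, payoff=0.0000, prob=0.003215
UDUDU: Ā=161.9898, payoff=0.0000, prob=0.016075
DUUDU: Ā=150.7098, payoff=0.0000, prob=0.016075
UUUDU: Ā=208.6751, payoff=3.6651, prob=0.080376
DDDUU: Ā=110.1299, payoff=0.0000, prob=0.003215
UDDUU: Ā=152.4875, payoff=0.0000, prob=0.016075
DUDUU: Ā=141.2075, payoff=0.0000, prob=0.016075
UUDUU: Ā=195.5181, payoff=0.0000, prob=0.080376
DDUUU: Ā=132.4091, payoff=0.0000, prob=0.016075
UDUUU: Ā=183.3357, payoff=0.0000, prob=0.080376
DUUUU: Ā=172.0557, payoff=0.0000, prob=0.080376
UUUUU: Ā=238.2309, payoff=33.2209, prob=0.401878
Price = Σ prob·payoff / R^5 = 15.082010 / 1.159274 = 13.0099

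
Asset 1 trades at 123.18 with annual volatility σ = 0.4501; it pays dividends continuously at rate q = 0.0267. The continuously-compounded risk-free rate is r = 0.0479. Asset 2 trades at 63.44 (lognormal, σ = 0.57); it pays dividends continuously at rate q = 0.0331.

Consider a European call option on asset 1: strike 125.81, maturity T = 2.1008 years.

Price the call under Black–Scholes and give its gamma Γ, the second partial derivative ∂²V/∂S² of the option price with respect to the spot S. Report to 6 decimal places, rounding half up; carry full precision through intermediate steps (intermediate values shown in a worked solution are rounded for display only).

σ√T = 0.4501·√2.1008 = 0.652381
d₁ = (ln(S/K) + (r−q+σ²/2)T) / (σ√T) = (ln(123.18/125.81) + (0.0479−0.0267+0.4501²/2)·2.1008) / 0.652381 = (-0.021126 + 0.257338) / 0.652381 = 0.362076
d₂ = d₁ − σ√T = 0.362076 − 0.652381 = -0.290305
e^{−rT} = 0.904269
e^{−qT} = 0.945453
N(d₁) = 0.641352,  N(d₂) = 0.385791
Call price V = S·e^{−qT}·N(d₁) − K·e^{−rT}·N(d₂) = 74.692446 − 43.889971 = 30.802474
φ(d₁) = (1/√(2π))·e^{−d₁²/2} = 0.373630
Γ = e^{−qT}·φ(d₁) / (S·σ·√T) = 0.004396

price = 30.802474
Γ = 0.004396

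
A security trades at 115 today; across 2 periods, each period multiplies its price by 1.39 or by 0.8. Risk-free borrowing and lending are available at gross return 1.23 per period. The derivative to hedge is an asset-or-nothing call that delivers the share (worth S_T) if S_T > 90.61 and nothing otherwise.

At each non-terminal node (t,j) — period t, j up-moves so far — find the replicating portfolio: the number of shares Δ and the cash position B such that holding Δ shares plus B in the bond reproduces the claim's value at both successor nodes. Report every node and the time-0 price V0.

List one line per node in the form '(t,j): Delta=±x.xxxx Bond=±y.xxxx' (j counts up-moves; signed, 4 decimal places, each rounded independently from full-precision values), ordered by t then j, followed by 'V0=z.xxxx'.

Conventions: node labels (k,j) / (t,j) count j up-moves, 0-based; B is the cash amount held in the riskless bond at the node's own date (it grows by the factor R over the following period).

Arbitrage-free pricing uses the up-move probability p* = (R−d)/(u−d) = 0.7288, discounting each step at R = 1.23.
Expiry values: V(2,0)=0.0000, V(2,1)=127.8800, V(2,2)=222.1915
(1,0): S=92.0000. Δ = (V_up−V_dn)/(S_up−S_dn) = (127.8800−0.0000)/(127.8800−73.6000) = 2.3559. V = [p*·127.8800 + (1−p*)·0.0000]/1.23 = 75.7729. B = V − Δ·S = -140.9729.
(1,1): S=159.8500. Δ = (V_up−V_dn)/(S_up−S_dn) = (222.1915−127.8800)/(222.1915−127.8800) = 1.0000. V = [p*·222.1915 + (1−p*)·127.8800]/1.23 = 159.8500. B = V − Δ·S = 0.0000.
(0,0): S=115.0000. Δ = (V_up−V_dn)/(S_up−S_dn) = (159.8500−75.7729)/(159.8500−92.0000) = 1.2392. V = [p*·159.8500 + (1−p*)·75.7729]/1.23 = 111.4223. B = V − Δ·S = -31.0812.
Check: Δ(0,0)·S0 + B(0,0) = 111.4223 = V0.

(0,0): Delta=1.2392 Bond=-31.0812
(1,0): Delta=2.3559 Bond=-140.9729
(1,1): Delta=1.0000 Bond=0.0000
V0=111.4223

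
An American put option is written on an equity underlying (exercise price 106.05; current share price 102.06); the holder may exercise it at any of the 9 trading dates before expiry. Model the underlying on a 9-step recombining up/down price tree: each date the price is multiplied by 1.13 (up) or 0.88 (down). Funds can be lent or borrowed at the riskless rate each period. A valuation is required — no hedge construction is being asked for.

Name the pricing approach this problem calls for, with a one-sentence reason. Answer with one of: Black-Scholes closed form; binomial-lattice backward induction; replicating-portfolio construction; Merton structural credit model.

framework: binomial-lattice backward induction

Key observation: with exercise allowed before expiry on a discrete up/down model (9 steps from spot 102.06), the strike-106.05 put's value must be rolled back through the tree testing early exercise at each node.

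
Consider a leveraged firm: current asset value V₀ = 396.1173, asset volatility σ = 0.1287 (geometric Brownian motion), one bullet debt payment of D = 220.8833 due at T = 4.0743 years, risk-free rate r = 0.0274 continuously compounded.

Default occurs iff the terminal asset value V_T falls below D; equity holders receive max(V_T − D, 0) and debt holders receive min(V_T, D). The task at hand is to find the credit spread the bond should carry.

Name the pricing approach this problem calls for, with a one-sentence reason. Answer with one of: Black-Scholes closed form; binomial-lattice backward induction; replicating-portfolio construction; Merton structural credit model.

framework: Merton structural credit model

Key observation: the data describe a firm's assets (V₀ = 396.1173, GBM) and a single zero-coupon debt of face 220.8833, so credit quantities follow from equity-as-call in the structural model.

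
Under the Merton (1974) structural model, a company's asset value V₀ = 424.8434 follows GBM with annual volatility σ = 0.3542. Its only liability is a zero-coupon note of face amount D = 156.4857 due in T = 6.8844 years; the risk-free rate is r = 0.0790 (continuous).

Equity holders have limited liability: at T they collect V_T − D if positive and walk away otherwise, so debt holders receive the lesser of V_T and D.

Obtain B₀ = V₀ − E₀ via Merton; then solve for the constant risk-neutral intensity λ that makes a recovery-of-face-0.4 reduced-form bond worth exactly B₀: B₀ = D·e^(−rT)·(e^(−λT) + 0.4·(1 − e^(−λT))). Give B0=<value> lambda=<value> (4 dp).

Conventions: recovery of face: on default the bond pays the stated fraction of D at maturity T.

With assets at 424.8434 and a single debt payment of 156.4857 at 6.8844 years:
d₁ = [ln(V₀/D) + (r + σ²/2)T] / (σ√T)
   = [ln(424.8434/156.4857) + (0.0790 + 0.5·0.3542²)·6.8844] / (0.3542·√6.8844)
   = [0.998756 + 0.975718] / 0.929355 = 2.124564
d₂ = d₁ − σ√T = 2.124564 − 0.929355 = 1.195209
N(d₁) = 0.983188,  N(d₂) = 0.883997,  e^(−rT) = 0.580499
E₀ = V₀·N(d₁) − D·e^(−rT)·N(d₂)
   = 424.8434·0.983188 − 156.4857·0.580499·0.883997 = 337.399042
B₀ = V₀ − E₀ = 424.8434 − 337.399042 = 87.444358
e^(−λT) = (B₀·e^(rT)/D − 0.4)/(1 − 0.4) = (87.4444·1.722657/156.4857 − 0.4)/0.6 = 0.93770429
λ = −ln(0.93770429)/6.8844 = 0.009343

B0=87.4444 lambda=0.0093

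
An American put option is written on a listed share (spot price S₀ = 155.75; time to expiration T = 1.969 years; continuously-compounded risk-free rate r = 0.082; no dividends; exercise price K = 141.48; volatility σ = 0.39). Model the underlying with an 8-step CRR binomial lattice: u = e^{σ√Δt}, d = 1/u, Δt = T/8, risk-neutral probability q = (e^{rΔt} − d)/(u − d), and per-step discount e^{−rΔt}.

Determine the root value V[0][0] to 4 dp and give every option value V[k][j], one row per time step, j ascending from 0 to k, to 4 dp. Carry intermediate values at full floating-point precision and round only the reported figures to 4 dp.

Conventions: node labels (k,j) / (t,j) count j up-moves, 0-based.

params: Δt=0.24613 u=1.21347 d=0.82408 q=0.50414 e^(-rΔt)=0.98002
t_8 payoffs: 108.3517 92.6983 69.6487 35.7079 0.0000 0.0000 0.0000 0.0000 0.0000
k=7: node(7,0) S=40.2002 payoff=101.2798 vs cont=98.4530 → 101.2798 [stop]  node(7,1) S=59.1950 payoff=82.2850 vs cont=79.4582 → 82.2850 [stop]  node(7,2) S=87.1651 payoff=54.3149 vs cont=51.4882 → 54.3149 [stop]  node(7,3) S=128.3511 payoff=13.1289 vs cont=17.3525 → 17.3525 [wait]  node(7,4) S=188.9977 payoff=0.0000 vs cont=0.0000 → 0.0000 [wait]  node(7,5) S=278.3003 payoff=0.0000 vs cont=0.0000 → 0.0000 [wait]  node(7,6) S=409.7988 payoff=0.0000 vs cont=0.0000 → 0.0000 [wait]  node(7,7) S=603.4312 payoff=0.0000 vs cont=0.0000 → 0.0000 [wait]
k=6: node(6,0) S=48.7817 payoff=92.6983 vs cont=89.8715 → 92.6983 [stop]  node(6,1) S=71.8313 payoff=69.6487 vs cont=66.8219 → 69.6487 [stop]  node(6,2) S=105.7721 payoff=35.7079 vs cont=34.9679 → 35.7079 [stop]  node(6,3) S=155.7500 payoff=0.0000 vs cont=8.4325 → 8.4325 [wait]  node(6,4) S=229.3428 payoff=0.0000 vs cont=0.0000 → 0.0000 [wait]  node(6,5) S=337.7087 payoff=0.0000 vs cont=0.0000 → 0.0000 [wait]  node(6,6) S=497.2780 payoff=0.0000 vs cont=0.0000 → 0.0000 [wait]
k=5: node(5,0) S=59.1950 payoff=82.2850 vs cont=79.4582 → 82.2850 [stop]  node(5,1) S=87.1651 payoff=54.3149 vs cont=51.4882 → 54.3149 [stop]  node(5,2) S=128.3511 payoff=13.1289 vs cont=21.5187 → 21.5187 [wait]  node(5,3) S=188.9977 payoff=0.0000 vs cont=4.0978 → 4.0978 [wait]  node(5,4) S=278.3003 payoff=0.0000 vs cont=0.0000 → 0.0000 [wait]  node(5,5) S=409.7988 payoff=0.0000 vs cont=0.0000 → 0.0000 [wait]
k=4: node(4,0) S=71.8313 payoff=69.6487 vs cont=66.8219 → 69.6487 [stop]  node(4,1) S=105.7721 payoff=35.7079 vs cont=37.0262 → 37.0262 [wait]  node(4,2) S=155.7500 payoff=0.0000 vs cont=12.4817 → 12.4817 [wait]  node(4,3) S=229.3428 payoff=0.0000 vs cont=1.9914 → 1.9914 [wait]  node(4,4) S=337.7087 payoff=0.0000 vs cont=0.0000 → 0.0000 [wait]
k=3: node(3,0) S=87.1651 payoff=54.3149 vs cont=52.1395 → 54.3149 [stop]  node(3,1) S=128.3511 payoff=13.1289 vs cont=24.1599 → 24.1599 [wait]  node(3,2) S=188.9977 payoff=0.0000 vs cont=7.0494 → 7.0494 [wait]  node(3,3) S=278.3003 payoff=0.0000 vs cont=0.9677 → 0.9677 [wait]
k=2: node(2,0) S=105.7721 payoff=35.7079 vs cont=38.3312 → 38.3312 [wait]  node(2,1) S=155.7500 payoff=0.0000 vs cont=15.2235 → 15.2235 [wait]  node(2,2) S=229.3428 payoff=0.0000 vs cont=3.9038 → 3.9038 [wait]
k=1: node(1,0) S=128.3511 payoff=13.1289 vs cont=26.1486 → 26.1486 [wait]  node(1,1) S=188.9977 payoff=0.0000 vs cont=9.3267 → 9.3267 [wait]
k=0: node(0,0) S=155.7500 payoff=0.0000 vs cont=17.3150 → 17.3150 [wait]

price = 17.3150
tree:
17.3150
26.1486 9.3267
38.3312 15.2235 3.9038
54.3149 24.1599 7.0494 0.9677
69.6487 37.0262 12.4817 1.9914 0.0000
82.2850 54.3149 21.5187 4.0978 0.0000 0.0000
92.6983 69.6487 35.7079 8.4325 0.0000 0.0000 0.0000
101.2798 82.2850 54.3149 17.3525 0.0000 0.0000 0.0000 0.0000
108.3517 92.6983 69.6487 35.7079 0.0000 0.0000 0.0000 0.0000 0.0000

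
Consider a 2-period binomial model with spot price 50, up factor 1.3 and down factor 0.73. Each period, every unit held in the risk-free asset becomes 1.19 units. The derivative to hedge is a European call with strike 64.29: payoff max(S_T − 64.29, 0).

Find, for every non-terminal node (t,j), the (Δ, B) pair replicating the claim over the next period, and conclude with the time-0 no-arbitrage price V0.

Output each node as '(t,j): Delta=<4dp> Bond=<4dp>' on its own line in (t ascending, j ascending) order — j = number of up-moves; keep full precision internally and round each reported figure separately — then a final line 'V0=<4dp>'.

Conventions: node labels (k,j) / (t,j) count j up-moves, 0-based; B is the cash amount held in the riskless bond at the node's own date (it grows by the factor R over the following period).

No-arbitrage ⇒ martingale measure with p* = (R−d)/(u−d) = 0.8070.
At maturity the claim pays: V(2,0)=0.0000, V(2,1)=0.0000, V(2,2)=20.2100
(1,0): S=36.5000. Δ = (V_up−V_dn)/(S_up−S_dn) = (0.0000−0.0000)/(47.4500−26.6450) = 0.0000. V = [p*·0.0000 + (1−p*)·0.0000]/1.19 = 0.0000. B = V − Δ·S = 0.0000.
(1,1): S=65.0000. Δ = (V_up−V_dn)/(S_up−S_dn) = (20.2100−0.0000)/(84.5000−47.4500) = 0.5455. V = [p*·20.2100 + (1−p*)·0.0000]/1.19 = 13.7057. B = V − Δ·S = -21.7504.
(0,0): S=50.0000. Δ = (V_up−V_dn)/(S_up−S_dn) = (13.7057−0.0000)/(65.0000−36.5000) = 0.4809. V = [p*·13.7057 + (1−p*)·0.0000]/1.19 = 9.2948. B = V − Δ·S = -14.7504.
Sanity check at the root: Δ(0,0)·S0 + B(0,0) reproduces V0 = 9.2948.

(0,0): Delta=0.4809 Bond=-14.7504
(1,0): Delta=0.0000 Bond=0.0000
(1,1): Delta=0.5455 Bond=-21.7504
V0=9.2948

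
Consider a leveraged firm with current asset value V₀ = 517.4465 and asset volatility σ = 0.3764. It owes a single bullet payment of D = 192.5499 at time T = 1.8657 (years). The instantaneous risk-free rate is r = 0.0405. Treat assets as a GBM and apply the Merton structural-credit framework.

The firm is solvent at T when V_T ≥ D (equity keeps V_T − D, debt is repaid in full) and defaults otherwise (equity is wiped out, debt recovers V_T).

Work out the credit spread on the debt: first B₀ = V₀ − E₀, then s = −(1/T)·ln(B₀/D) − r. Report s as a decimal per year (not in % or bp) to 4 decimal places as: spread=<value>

Work the structural quantities from V₀ = 517.4465 against face 192.5499:
d₁ = [ln(V₀/D) + (r + σ²/2)T] / (σ√T)
   = [ln(517.4465/192.5499) + (0.0405 + 0.5·0.3764²)·1.8657] / (0.3764·√1.8657)
   = [0.988551 + 0.207724] / 0.514127 = 2.326808
d₂ = d₁ − σ√T = 2.326808 − 0.514127 = 1.812681
N(d₁) = 0.990012,  N(d₂) = 0.965059,  e^(−rT) = 0.927223
E₀ = V₀·N(d₁) − D·e^(−rT)·N(d₂)
   = 517.4465·0.990012 − 192.5499·0.927223·0.965059 = 339.979791
B₀ = V₀ − E₀ = 517.4465 − 339.979791 = 177.466709
spread = −(1/T)·ln(B₀/D) − r = −(1/1.8657)·ln(177.466709/192.5499) − 0.0405 = 0.00322209

spread=0.0032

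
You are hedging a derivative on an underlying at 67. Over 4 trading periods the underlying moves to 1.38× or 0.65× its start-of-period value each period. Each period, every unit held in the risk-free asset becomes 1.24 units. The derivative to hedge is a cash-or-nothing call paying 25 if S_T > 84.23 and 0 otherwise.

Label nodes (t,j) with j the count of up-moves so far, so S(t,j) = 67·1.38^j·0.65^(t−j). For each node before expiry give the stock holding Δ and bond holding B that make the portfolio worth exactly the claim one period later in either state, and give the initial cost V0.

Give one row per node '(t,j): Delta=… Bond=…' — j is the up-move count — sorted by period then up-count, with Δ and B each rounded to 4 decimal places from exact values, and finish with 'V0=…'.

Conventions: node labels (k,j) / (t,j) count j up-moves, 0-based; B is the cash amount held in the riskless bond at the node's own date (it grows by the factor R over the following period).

No-arbitrage ⇒ martingale measure with p* = (R−d)/(u−d) = 0.8082.
At maturity the claim pays: V(4,0)=0.0000, V(4,1)=0.0000, V(4,2)=0.0000, V(4,3)=25.0000, V(4,4)=25.0000
Node (3,0) S=18.3999: V=(p*·0.0000+(1−p*)·0.0000)/1.24=0.0000; Δ=(0.0000−0.0000)/(25.3918−11.9599)=0.0000; B=V−Δ·S=0.0000
Node (3,1) S=39.0644: V=(p*·0.0000+(1−p*)·0.0000)/1.24=0.0000; Δ=(0.0000−0.0000)/(53.9088−25.3918)=0.0000; B=V−Δ·S=0.0000
Node (3,2) S=82.9366: V=(p*·25.0000+(1−p*)·0.0000)/1.24=16.2947; Δ=(25.0000−0.0000)/(114.4525−53.9088)=0.4129; B=V−Δ·S=-17.9518
Node (3,3) S=176.0808: V=(p*·25.0000+(1−p*)·25.0000)/1.24=20.1613; Δ=(25.0000−25.0000)/(242.9915−114.4525)=0.0000; B=V−Δ·S=20.1613
Node (2,0) S=28.3075: V=(p*·0.0000+(1−p*)·0.0000)/1.24=0.0000; Δ=(0.0000−0.0000)/(39.0644−18.3999)=0.0000; B=V−Δ·S=0.0000
Node (2,1) S=60.0990: V=(p*·16.2947+(1−p*)·0.0000)/1.24=10.6207; Δ=(16.2947−0.0000)/(82.9366−39.0643)=0.3714; B=V−Δ·S=-11.7008
Node (2,2) S=127.5948: V=(p*·20.1613+(1−p*)·16.2947)/1.24=15.6611; Δ=(20.1613−16.2947)/(176.0808−82.9366)=0.0415; B=V−Δ·S=10.3645
Node (1,0) S=43.5500: V=(p*·10.6207+(1−p*)·0.0000)/1.24=6.9225; Δ=(10.6207−0.0000)/(60.0990−28.3075)=0.3341; B=V−Δ·S=-7.6265
Node (1,1) S=92.4600: V=(p*·15.6611+(1−p*)·10.6207)/1.24=11.8504; Δ=(15.6611−10.6207)/(127.5948−60.0990)=0.0747; B=V−Δ·S=4.9458
Node (0,0) S=67.0000: V=(p*·11.8504+(1−p*)·6.9225)/1.24=8.7946; Δ=(11.8504−6.9225)/(92.4600−43.5500)=0.1008; B=V−Δ·S=2.0441
As a check, the time-0 holding Δ(0,0)·S0 + B(0,0) comes to 8.7946 — exactly V0.

(0,0): Delta=0.1008 Bond=2.0441
(1,0): Delta=0.3341 Bond=-7.6265
(1,1): Delta=0.0747 Bond=4.9458
(2,0): Delta=0.0000 Bond=0.0000
(2,1): Delta=0.3714 Bond=-11.7008
(2,2): Delta=0.0415 Bond=10.3645
(3,0): Delta=0.0000 Bond=0.0000
(3,1): Delta=0.0000 Bond=0.0000
(3,2): Delta=0.4129 Bond=-17.9518
(3,3): Delta=0.0000 Bond=20.1613
V0=8.7946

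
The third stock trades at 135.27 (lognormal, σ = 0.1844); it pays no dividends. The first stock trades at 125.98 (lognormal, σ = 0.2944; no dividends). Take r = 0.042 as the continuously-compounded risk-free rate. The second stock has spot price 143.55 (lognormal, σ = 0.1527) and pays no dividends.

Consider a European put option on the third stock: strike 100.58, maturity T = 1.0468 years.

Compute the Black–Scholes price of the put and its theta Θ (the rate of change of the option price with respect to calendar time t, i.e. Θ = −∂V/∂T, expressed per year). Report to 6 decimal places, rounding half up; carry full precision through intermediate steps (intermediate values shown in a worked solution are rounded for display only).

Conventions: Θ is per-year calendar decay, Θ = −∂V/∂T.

price = 0.303486
Θ = -0.626283

σ√T = 0.1844·√1.0468 = 0.188666
d₁ = (ln(S/K) + (r+σ²/2)T) / (σ√T) = (ln(135.27/100.58) + (0.042+0.1844²/2)·1.0468) / 0.188666 = (0.296319 + 0.061763) / 0.188666 = 1.897973
d₂ = d₁ − σ√T = 1.897973 − 0.188666 = 1.709308
e^{−rT} = 0.956987
N(−d₁) = 0.028850,  N(−d₂) = 0.043697
Put price V = K·e^{−rT}·N(−d₂) − S·N(−d₁) = 4.205999 − 3.902513 = 0.303486
φ(d₁) = (1/√(2π))·e^{−d₁²/2} = 0.065869
Θ = −S·φ(d₁)·σ/(2√T) + r·K·e^{−rT}·N(−d₂) = −0.802935 + 0.176652 = -0.626283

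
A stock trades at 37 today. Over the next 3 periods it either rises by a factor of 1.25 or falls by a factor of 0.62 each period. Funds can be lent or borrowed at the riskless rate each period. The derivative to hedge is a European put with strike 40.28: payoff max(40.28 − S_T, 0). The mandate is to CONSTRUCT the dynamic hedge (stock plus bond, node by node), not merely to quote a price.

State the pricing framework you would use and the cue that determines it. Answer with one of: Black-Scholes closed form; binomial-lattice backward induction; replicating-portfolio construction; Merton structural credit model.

Key observation: a price alone would not answer the question — the per-node share/bond construction on the spot-37, 1.25/0.62 tree is required, and only the replicating-portfolio method yields it.

framework: replicating-portfolio construction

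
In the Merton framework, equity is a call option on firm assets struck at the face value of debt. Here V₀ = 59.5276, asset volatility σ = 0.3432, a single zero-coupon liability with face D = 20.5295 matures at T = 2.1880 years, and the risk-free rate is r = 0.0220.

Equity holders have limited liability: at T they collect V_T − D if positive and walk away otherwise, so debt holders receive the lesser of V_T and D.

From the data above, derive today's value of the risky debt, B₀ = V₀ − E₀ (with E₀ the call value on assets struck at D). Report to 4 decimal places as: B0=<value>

B0=19.4803

Equity is a call on the firm's assets struck at D = 20.5295:
d₁ = [ln(V₀/D) + (r + σ²/2)T] / (σ√T)
   = [ln(59.5276/20.5295) + (0.0220 + 0.5·0.3432²)·2.1880] / (0.3432·√2.1880)
   = [1.064577 + 0.176994] / 0.507658 = 2.445686
d₂ = d₁ − σ√T = 2.445686 − 0.507658 = 1.938029
N(d₁) = 0.992771,  N(d₂) = 0.973690,  e^(−rT) = 0.953004
E₀ = V₀·N(d₁) − D·e^(−rT)·N(d₂)
   = 59.5276·0.992771 − 20.5295·0.953004·0.973690 = 40.047330
B₀ = V₀ − E₀ = 59.5276 − 40.047330 = 19.480270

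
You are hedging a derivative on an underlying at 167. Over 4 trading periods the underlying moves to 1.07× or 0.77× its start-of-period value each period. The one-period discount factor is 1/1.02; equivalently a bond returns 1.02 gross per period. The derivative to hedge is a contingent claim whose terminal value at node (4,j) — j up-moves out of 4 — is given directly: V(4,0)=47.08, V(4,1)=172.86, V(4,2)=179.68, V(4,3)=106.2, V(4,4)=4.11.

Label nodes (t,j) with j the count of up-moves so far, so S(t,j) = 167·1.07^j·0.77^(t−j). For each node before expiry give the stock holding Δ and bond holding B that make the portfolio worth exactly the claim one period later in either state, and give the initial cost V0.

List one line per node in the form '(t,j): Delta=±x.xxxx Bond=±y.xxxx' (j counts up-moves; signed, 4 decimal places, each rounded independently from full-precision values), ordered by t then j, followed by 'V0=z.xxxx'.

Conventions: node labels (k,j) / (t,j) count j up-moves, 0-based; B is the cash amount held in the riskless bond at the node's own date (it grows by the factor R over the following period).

Risk-neutral probability p* = (R−d)/(u−d) = (1.02−0.77)/(1.07−0.77) = 0.8333.
Terminal payoffs: V(4,0)=47.0800, V(4,1)=172.8600, V(4,2)=179.6800, V(4,3)=106.2000, V(4,4)=4.1100
Node (3,0) S=76.2410: V=(p*·172.8600+(1−p*)·47.0800)/1.02=148.9183; Δ=(172.8600−47.0800)/(81.5779−58.7056)=5.4992; B=V−Δ·S=-270.3484
Node (3,1) S=105.9453: V=(p*·179.6800+(1−p*)·172.8600)/1.02=175.0425; Δ=(179.6800−172.8600)/(113.3615−81.5779)=0.2146; B=V−Δ·S=152.3092
Node (3,2) S=147.2227: V=(p*·106.2000+(1−p*)·179.6800)/1.02=116.1242; Δ=(106.2000−179.6800)/(157.5283−113.3615)=-1.6637; B=V−Δ·S=361.0575
Node (3,3) S=204.5822: V=(p*·4.1100+(1−p*)·106.2000)/1.02=20.7108; Δ=(4.1100−106.2000)/(218.9029−157.5283)=-1.6634; B=V−Δ·S=361.0108
Node (2,0) S=99.0143: V=(p*·175.0425+(1−p*)·148.9183)/1.02=167.3416; Δ=(175.0425−148.9183)/(105.9453−76.2410)=0.8795; B=V−Δ·S=80.2610
Node (2,1) S=137.5913: V=(p*·116.1242+(1−p*)·175.0425)/1.02=123.4744; Δ=(116.1242−175.0425)/(147.2227−105.9453)=-1.4274; B=V−Δ·S=319.8687
Node (2,2) S=191.1983: V=(p*·20.7108+(1−p*)·116.1242)/1.02=35.8951; Δ=(20.7108−116.1242)/(204.5822−147.2227)=-1.6634; B=V−Δ·S=353.9398
Node (1,0) S=128.5900: V=(p*·123.4744+(1−p*)·167.3416)/1.02=128.2212; Δ=(123.4744−167.3416)/(137.5913−99.0143)=-1.1371; B=V−Δ·S=274.4452
Node (1,1) S=178.6900: V=(p*·35.8951+(1−p*)·123.4744)/1.02=49.5016; Δ=(35.8951−123.4744)/(191.1983−137.5913)=-1.6337; B=V−Δ·S=341.4326
Node (0,0) S=167.0000: V=(p*·49.5016+(1−p*)·128.2212)/1.02=61.3937; Δ=(49.5016−128.2212)/(178.6900−128.5900)=-1.5712; B=V−Δ·S=323.7922
Verification: the root portfolio costs Δ(0,0)·S0 + B(0,0) = 61.3937, matching V0.

(0,0): Delta=-1.5712 Bond=323.7922
(1,0): Delta=-1.1371 Bond=274.4452
(1,1): Delta=-1.6337 Bond=341.4326
(2,0): Delta=0.8795 Bond=80.2610
(2,1): Delta=-1.4274 Bond=319.8687
(2,2): Delta=-1.6634 Bond=353.9398
(3,0): Delta=5.4992 Bond=-270.3484
(3,1): Delta=0.2146 Bond=152.3092
(3,2): Delta=-1.6637 Bond=361.0575
(3,3): Delta=-1.6634 Bond=361.0108
V0=61.3937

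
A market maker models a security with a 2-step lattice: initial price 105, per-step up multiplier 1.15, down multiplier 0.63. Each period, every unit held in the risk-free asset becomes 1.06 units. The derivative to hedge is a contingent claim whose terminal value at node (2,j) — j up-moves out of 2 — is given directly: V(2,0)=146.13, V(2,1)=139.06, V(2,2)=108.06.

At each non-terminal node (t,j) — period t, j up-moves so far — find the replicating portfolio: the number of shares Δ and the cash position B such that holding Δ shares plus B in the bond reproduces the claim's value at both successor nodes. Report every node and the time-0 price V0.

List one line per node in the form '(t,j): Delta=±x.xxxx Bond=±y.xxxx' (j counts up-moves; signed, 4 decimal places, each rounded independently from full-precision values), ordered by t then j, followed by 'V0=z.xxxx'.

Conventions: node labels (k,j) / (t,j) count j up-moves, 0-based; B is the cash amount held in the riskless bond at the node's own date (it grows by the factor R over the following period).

Under the risk-neutral measure, an up-move has probability p* = (R−d)/(u−d) = 0.8269 and values discount at R = 1.06.
Payoffs at expiry: V(2,0)=146.1300, V(2,1)=139.0600, V(2,2)=108.0600
Node (1,0) S=66.1500: V=(p*·139.0600+(1−p*)·146.1300)/1.06=132.3431; Δ=(139.0600−146.1300)/(76.0725−41.6745)=-0.2055; B=V−Δ·S=145.9392
Node (1,1) S=120.7500: V=(p*·108.0600+(1−p*)·139.0600)/1.06=107.0051; Δ=(108.0600−139.0600)/(138.8625−76.0725)=-0.4937; B=V−Δ·S=166.6205
Node (0,0) S=105.0000: V=(p*·107.0051+(1−p*)·132.3431)/1.06=105.0854; Δ=(107.0051−132.3431)/(120.7500−66.1500)=-0.4641; B=V−Δ·S=153.8123
Verification: the root portfolio costs Δ(0,0)·S0 + B(0,0) = 105.0854, matching V0.

(0,0): Delta=-0.4641 Bond=153.8123
(1,0): Delta=-0.2055 Bond=145.9392
(1,1): Delta=-0.4937 Bond=166.6205
V0=105.0854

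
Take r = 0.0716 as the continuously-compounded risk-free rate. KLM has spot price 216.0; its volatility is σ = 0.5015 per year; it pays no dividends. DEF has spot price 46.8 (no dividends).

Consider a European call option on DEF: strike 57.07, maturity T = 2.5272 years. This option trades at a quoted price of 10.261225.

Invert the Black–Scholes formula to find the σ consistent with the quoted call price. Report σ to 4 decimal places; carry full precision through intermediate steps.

sigma = 0.3612

At σ = 0.3612 the Black–Scholes value reproduces the quote:
σ√T = 0.3612·√2.5272 = 0.574206
d₁ = (ln(S/K) + (r+σ²/2)T) / (σ√T) = (ln(46.8/57.07) + (0.0716+0.3612²/2)·2.5272) / 0.574206 = (-0.198395 + 0.345804) / 0.574206 = 0.256717
d₂ = d₁ − σ√T = 0.256717 − 0.574206 = -0.317489
e^{−rT} = 0.834479
N(d₁) = 0.601301,  N(d₂) = 0.375436
V = S·N(d₁) − K·e^{−rT}·N(d₂) = 28.140901 − 17.879676 = 10.261225 (the observed quote) — the price is monotone increasing in volatility, hence this σ is the only solution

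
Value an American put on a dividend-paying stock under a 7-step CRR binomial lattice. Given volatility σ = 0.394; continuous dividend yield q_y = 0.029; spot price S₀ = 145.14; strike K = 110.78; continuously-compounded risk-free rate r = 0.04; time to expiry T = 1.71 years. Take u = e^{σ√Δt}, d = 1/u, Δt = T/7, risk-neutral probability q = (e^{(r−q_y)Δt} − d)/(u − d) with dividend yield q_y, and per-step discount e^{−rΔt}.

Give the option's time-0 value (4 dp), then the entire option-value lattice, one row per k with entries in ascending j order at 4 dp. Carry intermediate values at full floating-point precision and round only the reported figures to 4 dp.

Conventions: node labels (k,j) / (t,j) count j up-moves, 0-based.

price = 11.0424
tree:
11.0424
16.3803 4.9705
23.6460 8.1446 1.3258
33.0047 13.0924 2.4717 0.0000
44.1765 20.5089 4.6080 0.0000 0.0000
55.9619 30.9653 8.5907 0.0000 0.0000 0.0000
65.6618 44.1765 16.0155 0.0000 0.0000 0.0000 0.0000
73.6454 55.9619 29.8575 0.0000 0.0000 0.0000 0.0000 0.0000

Δt=0.24429  u=1.21499  d=0.82305  q=0.45833  discount=0.99028
step 7 (expiry): payoffs max(K−S,0) = 73.6454 55.9619 29.8575 0.0000 0.0000 0.0000 0.0000 0.0000
k=6: (k=6,j=0): S=45.1182, K−S=65.6618, hold=64.9031 ⇒ V=65.6618 exercise | (k=6,j=1): S=66.6035, K−S=44.1765, hold=43.5695 ⇒ V=44.1765 exercise | (k=6,j=2): S=98.3200, K−S=12.4600, hold=16.0155 ⇒ V=16.0155 continue | (k=6,j=3): S=145.1400, K−S=0.0000, hold=0.0000 ⇒ V=0.0000 continue | (k=6,j=4): S=214.2556, K−S=0.0000, hold=0.0000 ⇒ V=0.0000 continue | (k=6,j=5): S=316.2842, K−S=0.0000, hold=0.0000 ⇒ V=0.0000 continue | (k=6,j=6): S=466.8986, K−S=0.0000, hold=0.0000 ⇒ V=0.0000 continue
k=5: (k=5,j=0): S=54.8181, K−S=55.9619, hold=55.2716 ⇒ V=55.9619 exercise | (k=5,j=1): S=80.9225, K−S=29.8575, hold=30.9653 ⇒ V=30.9653 continue | (k=5,j=2): S=119.4578, K−S=0.0000, hold=8.5907 ⇒ V=8.5907 continue | (k=5,j=3): S=176.3436, K−S=0.0000, hold=0.0000 ⇒ V=0.0000 continue | (k=5,j=4): S=260.3184, K−S=0.0000, hold=0.0000 ⇒ V=0.0000 continue | (k=5,j=5): S=384.2820, K−S=0.0000, hold=0.0000 ⇒ V=0.0000 continue
k=4: (k=4,j=0): S=66.6035, K−S=44.1765, hold=44.0723 ⇒ V=44.1765 exercise | (k=4,j=1): S=98.3200, K−S=12.4600, hold=20.5089 ⇒ V=20.5089 continue | (k=4,j=2): S=145.1400, K−S=0.0000, hold=4.6080 ⇒ V=4.6080 continue | (k=4,j=3): S=214.2556, K−S=0.0000, hold=0.0000 ⇒ V=0.0000 continue | (k=4,j=4): S=316.2842, K−S=0.0000, hold=0.0000 ⇒ V=0.0000 continue
k=3: (k=3,j=0): S=80.9225, K−S=29.8575, hold=33.0047 ⇒ V=33.0047 continue | (k=3,j=1): S=119.4578, K−S=0.0000, hold=13.0924 ⇒ V=13.0924 continue | (k=3,j=2): S=176.3436, K−S=0.0000, hold=2.4717 ⇒ V=2.4717 continue | (k=3,j=3): S=260.3184, K−S=0.0000, hold=0.0000 ⇒ V=0.0000 continue
k=2: (k=2,j=0): S=98.3200, K−S=12.4600, hold=23.6460 ⇒ V=23.6460 continue | (k=2,j=1): S=145.1400, K−S=0.0000, hold=8.1446 ⇒ V=8.1446 continue | (k=2,j=2): S=214.2556, K−S=0.0000, hold=1.3258 ⇒ V=1.3258 continue
k=1: (k=1,j=0): S=119.4578, K−S=0.0000, hold=16.3803 ⇒ V=16.3803 continue | (k=1,j=1): S=176.3436, K−S=0.0000, hold=4.9705 ⇒ V=4.9705 continue
k=0: (k=0,j=0): S=145.1400, K−S=0.0000, hold=11.0424 ⇒ V=11.0424 continue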